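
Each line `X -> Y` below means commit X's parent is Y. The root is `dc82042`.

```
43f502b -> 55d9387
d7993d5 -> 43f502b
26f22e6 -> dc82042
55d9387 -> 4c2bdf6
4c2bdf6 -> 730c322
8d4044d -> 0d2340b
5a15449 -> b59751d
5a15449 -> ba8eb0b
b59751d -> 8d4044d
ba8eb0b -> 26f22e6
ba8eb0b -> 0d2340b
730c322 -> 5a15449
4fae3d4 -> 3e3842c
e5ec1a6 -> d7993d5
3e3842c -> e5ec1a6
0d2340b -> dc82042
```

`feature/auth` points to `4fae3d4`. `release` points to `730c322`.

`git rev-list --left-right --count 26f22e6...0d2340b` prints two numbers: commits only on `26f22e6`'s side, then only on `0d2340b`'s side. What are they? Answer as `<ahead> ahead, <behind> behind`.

1 ahead, 1 behind

Reachable from 26f22e6: {26f22e6, dc82042}.
Reachable from 0d2340b: {0d2340b, dc82042}.
Only in 26f22e6's history (ahead): {26f22e6} — 1.
Only in 0d2340b's history (behind): {0d2340b} — 1.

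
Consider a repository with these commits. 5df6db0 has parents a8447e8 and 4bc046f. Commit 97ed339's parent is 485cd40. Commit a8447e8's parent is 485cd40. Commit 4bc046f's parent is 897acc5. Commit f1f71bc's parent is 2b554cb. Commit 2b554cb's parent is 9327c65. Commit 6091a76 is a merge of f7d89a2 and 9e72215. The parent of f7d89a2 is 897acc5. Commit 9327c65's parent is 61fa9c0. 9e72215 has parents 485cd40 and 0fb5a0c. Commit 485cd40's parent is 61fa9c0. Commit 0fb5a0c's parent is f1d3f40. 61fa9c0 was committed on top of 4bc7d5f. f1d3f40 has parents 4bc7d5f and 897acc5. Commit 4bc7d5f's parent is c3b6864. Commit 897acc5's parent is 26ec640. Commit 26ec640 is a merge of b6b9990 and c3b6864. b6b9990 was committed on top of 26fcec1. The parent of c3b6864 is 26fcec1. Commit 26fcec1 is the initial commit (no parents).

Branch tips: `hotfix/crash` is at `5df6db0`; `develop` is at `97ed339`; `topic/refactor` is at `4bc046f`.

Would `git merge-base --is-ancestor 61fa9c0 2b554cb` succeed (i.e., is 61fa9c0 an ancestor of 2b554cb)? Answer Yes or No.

Yes

Ancestors of 2b554cb (commits reachable by following parents): {26fcec1, 2b554cb, 4bc7d5f, 61fa9c0, 9327c65, c3b6864}.
61fa9c0 is in that set, so it is an ancestor of 2b554cb.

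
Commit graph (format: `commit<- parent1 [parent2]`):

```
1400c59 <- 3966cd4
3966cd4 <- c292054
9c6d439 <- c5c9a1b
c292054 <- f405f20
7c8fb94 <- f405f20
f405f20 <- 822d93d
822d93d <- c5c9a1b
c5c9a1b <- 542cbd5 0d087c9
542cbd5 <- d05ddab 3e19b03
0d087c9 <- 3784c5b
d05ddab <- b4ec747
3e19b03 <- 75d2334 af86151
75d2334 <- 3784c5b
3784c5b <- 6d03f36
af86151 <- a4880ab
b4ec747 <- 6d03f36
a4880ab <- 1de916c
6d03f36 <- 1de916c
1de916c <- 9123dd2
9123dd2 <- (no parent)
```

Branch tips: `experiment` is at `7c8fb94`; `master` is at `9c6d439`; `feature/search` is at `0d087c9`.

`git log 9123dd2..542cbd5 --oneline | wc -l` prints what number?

10

Reachable from 542cbd5: {1de916c, 3784c5b, 3e19b03, 542cbd5, 6d03f36, 75d2334, 9123dd2, a4880ab, af86151, b4ec747, d05ddab}.
Reachable from 9123dd2: {9123dd2}.
In 542cbd5's history but not 9123dd2's: {1de916c, 3784c5b, 3e19b03, 542cbd5, 6d03f36, 75d2334, a4880ab, af86151, b4ec747, d05ddab} — 10 commits.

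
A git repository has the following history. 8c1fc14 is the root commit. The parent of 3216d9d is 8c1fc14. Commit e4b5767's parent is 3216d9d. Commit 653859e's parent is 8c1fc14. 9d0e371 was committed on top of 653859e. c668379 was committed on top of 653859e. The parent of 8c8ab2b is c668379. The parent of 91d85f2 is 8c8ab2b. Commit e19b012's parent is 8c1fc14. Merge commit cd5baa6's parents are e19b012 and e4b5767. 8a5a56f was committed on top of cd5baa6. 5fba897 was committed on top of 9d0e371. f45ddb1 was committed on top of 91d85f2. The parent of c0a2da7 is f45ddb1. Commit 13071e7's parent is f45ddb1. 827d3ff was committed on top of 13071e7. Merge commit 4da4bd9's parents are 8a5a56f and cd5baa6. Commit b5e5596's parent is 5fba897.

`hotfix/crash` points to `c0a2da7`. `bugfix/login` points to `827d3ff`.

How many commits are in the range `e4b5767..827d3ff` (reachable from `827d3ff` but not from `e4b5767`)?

7

Reachable from 827d3ff: {13071e7, 653859e, 827d3ff, 8c1fc14, 8c8ab2b, 91d85f2, c668379, f45ddb1}.
Reachable from e4b5767: {3216d9d, 8c1fc14, e4b5767}.
In 827d3ff's history but not e4b5767's: {13071e7, 653859e, 827d3ff, 8c8ab2b, 91d85f2, c668379, f45ddb1} — 7 commits.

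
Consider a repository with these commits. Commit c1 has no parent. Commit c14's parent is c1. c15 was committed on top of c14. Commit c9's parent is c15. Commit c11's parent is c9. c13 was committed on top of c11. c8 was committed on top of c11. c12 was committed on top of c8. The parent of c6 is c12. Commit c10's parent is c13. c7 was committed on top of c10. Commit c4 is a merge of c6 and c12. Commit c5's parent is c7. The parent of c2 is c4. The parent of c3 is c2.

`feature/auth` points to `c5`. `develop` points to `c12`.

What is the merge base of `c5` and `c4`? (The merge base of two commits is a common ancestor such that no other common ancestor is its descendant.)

Ancestors of c5: {c1, c10, c11, c13, c14, c15, c5, c7, c9}.
Ancestors of c4: {c1, c11, c12, c14, c15, c4, c6, c8, c9}.
Common ancestors: {c1, c11, c14, c15, c9}.
Among these, c11 is not an ancestor of any other common ancestor — it is the merge base.

c11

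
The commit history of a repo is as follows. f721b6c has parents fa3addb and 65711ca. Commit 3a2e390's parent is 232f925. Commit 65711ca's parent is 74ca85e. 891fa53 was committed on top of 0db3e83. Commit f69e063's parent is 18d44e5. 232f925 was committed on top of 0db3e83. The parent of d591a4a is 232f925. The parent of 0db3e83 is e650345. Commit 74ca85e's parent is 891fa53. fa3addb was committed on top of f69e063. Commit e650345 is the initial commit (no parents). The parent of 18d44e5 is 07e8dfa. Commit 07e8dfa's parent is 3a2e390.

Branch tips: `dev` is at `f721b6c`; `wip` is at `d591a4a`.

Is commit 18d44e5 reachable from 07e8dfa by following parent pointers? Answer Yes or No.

No

Ancestors of 07e8dfa: {07e8dfa, 0db3e83, 232f925, 3a2e390, e650345}.
18d44e5 is not in that set, so it is not an ancestor of 07e8dfa.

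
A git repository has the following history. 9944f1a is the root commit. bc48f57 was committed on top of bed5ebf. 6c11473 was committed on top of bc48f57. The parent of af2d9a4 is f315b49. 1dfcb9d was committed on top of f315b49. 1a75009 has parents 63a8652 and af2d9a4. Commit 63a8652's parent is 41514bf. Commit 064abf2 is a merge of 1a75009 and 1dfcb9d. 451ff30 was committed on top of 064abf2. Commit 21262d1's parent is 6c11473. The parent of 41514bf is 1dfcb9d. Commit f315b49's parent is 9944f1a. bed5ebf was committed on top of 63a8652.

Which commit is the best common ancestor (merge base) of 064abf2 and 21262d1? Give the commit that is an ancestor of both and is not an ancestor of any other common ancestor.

Ancestors of 064abf2: {064abf2, 1a75009, 1dfcb9d, 41514bf, 63a8652, 9944f1a, af2d9a4, f315b49}.
Ancestors of 21262d1: {1dfcb9d, 21262d1, 41514bf, 63a8652, 6c11473, 9944f1a, bc48f57, bed5ebf, f315b49}.
Common ancestors: {1dfcb9d, 41514bf, 63a8652, 9944f1a, f315b49}.
Among these, 63a8652 is not an ancestor of any other common ancestor — it is the merge base.

63a8652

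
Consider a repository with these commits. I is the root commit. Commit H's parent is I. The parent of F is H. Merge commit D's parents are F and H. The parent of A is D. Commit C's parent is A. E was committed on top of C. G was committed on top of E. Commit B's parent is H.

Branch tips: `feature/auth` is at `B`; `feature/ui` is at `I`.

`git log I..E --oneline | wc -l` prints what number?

Reachable from E: {A, C, D, E, F, H, I}.
Reachable from I: {I}.
In E's history but not I's: {A, C, D, E, F, H} — 6 commits.

6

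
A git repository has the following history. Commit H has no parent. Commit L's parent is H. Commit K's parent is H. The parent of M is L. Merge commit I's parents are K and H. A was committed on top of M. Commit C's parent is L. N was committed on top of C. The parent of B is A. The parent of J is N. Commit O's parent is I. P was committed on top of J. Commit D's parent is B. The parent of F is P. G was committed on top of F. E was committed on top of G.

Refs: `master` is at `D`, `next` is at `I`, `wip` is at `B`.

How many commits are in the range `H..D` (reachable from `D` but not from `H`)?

5

Reachable from D: {A, B, D, H, L, M}.
Reachable from H: {H}.
In D's history but not H's: {A, B, D, L, M} — 5 commits.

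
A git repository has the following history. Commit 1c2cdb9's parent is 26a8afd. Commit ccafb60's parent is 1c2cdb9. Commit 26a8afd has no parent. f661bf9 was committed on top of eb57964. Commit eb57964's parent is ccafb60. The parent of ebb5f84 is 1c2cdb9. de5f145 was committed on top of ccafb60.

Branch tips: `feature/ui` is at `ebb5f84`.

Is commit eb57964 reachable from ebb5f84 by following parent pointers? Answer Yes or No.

No

Ancestors of ebb5f84: {1c2cdb9, 26a8afd, ebb5f84}.
eb57964 is not in that set, so it is not an ancestor of ebb5f84.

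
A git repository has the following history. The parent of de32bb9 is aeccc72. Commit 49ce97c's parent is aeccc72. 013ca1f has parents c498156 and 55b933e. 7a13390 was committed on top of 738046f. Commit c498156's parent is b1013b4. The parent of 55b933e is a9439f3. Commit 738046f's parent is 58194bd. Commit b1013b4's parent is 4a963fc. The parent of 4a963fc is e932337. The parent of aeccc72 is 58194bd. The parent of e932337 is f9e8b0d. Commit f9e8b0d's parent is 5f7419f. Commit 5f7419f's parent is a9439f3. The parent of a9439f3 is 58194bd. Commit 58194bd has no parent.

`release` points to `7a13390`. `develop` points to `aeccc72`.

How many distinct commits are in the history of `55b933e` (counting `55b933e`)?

Walking parent pointers from 55b933e: reachable set = {55b933e, 58194bd, a9439f3}.
That is 3 commits.

3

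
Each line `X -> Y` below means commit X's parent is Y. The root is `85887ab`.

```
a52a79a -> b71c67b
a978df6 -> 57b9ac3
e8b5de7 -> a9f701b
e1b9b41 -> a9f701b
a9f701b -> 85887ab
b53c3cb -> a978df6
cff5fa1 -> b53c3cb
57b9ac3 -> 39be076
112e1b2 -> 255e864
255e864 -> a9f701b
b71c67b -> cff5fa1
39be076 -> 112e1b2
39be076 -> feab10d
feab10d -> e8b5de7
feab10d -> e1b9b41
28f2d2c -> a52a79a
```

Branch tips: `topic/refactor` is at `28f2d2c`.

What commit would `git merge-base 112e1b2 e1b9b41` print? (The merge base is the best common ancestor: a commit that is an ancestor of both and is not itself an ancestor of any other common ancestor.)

Ancestors of 112e1b2: {112e1b2, 255e864, 85887ab, a9f701b}.
Ancestors of e1b9b41: {85887ab, a9f701b, e1b9b41}.
Common ancestors: {85887ab, a9f701b}.
Among these, a9f701b is not an ancestor of any other common ancestor — it is the merge base.

a9f701b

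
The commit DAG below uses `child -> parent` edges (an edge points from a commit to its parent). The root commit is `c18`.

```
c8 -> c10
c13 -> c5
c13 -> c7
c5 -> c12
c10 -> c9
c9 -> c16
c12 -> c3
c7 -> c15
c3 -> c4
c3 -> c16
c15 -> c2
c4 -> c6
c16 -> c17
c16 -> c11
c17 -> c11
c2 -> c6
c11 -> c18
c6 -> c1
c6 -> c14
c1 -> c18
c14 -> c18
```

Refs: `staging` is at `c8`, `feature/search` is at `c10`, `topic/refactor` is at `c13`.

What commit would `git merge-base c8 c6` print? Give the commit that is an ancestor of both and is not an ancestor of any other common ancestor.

Ancestors of c8: {c10, c11, c16, c17, c18, c8, c9}.
Ancestors of c6: {c1, c14, c18, c6}.
Common ancestors: {c18}.
The only common ancestor is c18, so it is the merge base.

c18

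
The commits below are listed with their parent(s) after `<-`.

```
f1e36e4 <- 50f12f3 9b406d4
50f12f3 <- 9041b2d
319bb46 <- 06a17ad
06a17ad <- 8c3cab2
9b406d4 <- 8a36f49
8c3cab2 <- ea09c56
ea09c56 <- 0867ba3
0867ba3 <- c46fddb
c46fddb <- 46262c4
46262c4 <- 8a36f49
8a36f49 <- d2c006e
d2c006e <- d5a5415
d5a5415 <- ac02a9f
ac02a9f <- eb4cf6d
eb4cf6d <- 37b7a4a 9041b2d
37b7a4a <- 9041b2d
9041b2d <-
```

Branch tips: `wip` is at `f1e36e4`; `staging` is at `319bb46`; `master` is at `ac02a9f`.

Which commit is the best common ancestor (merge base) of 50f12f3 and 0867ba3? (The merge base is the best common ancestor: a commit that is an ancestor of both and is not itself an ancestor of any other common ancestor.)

Ancestors of 50f12f3: {50f12f3, 9041b2d}.
Ancestors of 0867ba3: {0867ba3, 37b7a4a, 46262c4, 8a36f49, 9041b2d, ac02a9f, c46fddb, d2c006e, d5a5415, eb4cf6d}.
Common ancestors: {9041b2d}.
The only common ancestor is 9041b2d, so it is the merge base.

9041b2d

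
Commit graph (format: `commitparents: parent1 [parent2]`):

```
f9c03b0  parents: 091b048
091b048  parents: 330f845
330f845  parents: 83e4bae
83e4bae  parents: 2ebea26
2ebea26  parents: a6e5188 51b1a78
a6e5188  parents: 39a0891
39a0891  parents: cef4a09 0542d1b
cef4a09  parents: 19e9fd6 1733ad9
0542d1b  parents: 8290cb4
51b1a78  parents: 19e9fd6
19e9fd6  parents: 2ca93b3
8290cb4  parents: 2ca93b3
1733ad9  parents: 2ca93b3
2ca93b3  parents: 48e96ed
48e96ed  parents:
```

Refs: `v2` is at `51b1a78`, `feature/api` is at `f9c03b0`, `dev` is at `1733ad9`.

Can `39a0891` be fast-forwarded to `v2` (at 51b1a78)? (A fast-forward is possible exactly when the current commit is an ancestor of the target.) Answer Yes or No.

No

A fast-forward from 39a0891 to 51b1a78 is possible iff 39a0891 is an ancestor of 51b1a78.
Ancestors of 51b1a78: {19e9fd6, 2ca93b3, 48e96ed, 51b1a78}.
39a0891 is not among them, so fast-forward is not possible.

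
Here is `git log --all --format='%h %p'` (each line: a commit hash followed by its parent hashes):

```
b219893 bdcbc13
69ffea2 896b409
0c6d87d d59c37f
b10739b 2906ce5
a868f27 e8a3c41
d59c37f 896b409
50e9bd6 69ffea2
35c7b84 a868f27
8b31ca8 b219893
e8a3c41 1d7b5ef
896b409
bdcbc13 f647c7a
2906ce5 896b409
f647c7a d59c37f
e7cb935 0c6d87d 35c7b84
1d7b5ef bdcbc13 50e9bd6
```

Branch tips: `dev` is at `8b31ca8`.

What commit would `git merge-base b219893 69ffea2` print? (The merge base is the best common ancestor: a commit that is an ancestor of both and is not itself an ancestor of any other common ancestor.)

896b409

Ancestors of b219893: {896b409, b219893, bdcbc13, d59c37f, f647c7a}.
Ancestors of 69ffea2: {69ffea2, 896b409}.
Common ancestors: {896b409}.
The only common ancestor is 896b409, so it is the merge base.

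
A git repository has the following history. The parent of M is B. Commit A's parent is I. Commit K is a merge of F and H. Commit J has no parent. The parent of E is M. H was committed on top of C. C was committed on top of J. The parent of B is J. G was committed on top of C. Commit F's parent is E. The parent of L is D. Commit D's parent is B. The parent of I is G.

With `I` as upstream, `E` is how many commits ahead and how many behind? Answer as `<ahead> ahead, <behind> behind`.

3 ahead, 3 behind

Reachable from E: {B, E, J, M}.
Reachable from I: {C, G, I, J}.
Only in E's history (ahead): {B, E, M} — 3.
Only in I's history (behind): {C, G, I} — 3.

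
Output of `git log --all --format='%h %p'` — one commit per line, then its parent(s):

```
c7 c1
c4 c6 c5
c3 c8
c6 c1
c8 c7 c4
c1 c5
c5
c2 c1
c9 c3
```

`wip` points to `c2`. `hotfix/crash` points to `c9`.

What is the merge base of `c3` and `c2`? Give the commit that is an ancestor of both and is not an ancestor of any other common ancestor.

Ancestors of c3: {c1, c3, c4, c5, c6, c7, c8}.
Ancestors of c2: {c1, c2, c5}.
Common ancestors: {c1, c5}.
Among these, c1 is not an ancestor of any other common ancestor — it is the merge base.

c1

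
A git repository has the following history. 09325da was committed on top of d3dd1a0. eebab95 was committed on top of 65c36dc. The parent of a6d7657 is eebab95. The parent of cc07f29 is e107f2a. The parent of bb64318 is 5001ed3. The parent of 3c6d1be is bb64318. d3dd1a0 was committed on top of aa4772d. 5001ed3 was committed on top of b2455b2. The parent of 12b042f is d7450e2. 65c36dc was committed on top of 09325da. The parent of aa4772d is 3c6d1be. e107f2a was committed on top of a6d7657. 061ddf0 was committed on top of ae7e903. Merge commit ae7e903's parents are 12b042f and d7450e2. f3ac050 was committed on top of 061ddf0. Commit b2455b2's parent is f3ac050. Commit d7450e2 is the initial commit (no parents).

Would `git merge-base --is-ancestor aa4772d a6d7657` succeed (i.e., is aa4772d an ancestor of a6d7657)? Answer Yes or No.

Ancestors of a6d7657 (commits reachable by following parents): {061ddf0, 09325da, 12b042f, 3c6d1be, 5001ed3, 65c36dc, a6d7657, aa4772d, ae7e903, b2455b2, bb64318, d3dd1a0, d7450e2, eebab95, f3ac050}.
aa4772d is in that set, so it is an ancestor of a6d7657.

Yes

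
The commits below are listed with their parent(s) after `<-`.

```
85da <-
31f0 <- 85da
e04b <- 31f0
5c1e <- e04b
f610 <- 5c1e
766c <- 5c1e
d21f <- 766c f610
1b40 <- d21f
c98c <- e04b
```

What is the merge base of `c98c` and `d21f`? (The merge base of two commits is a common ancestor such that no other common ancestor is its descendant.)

e04b

Ancestors of c98c: {31f0, 85da, c98c, e04b}.
Ancestors of d21f: {31f0, 5c1e, 766c, 85da, d21f, e04b, f610}.
Common ancestors: {31f0, 85da, e04b}.
Among these, e04b is not an ancestor of any other common ancestor — it is the merge base.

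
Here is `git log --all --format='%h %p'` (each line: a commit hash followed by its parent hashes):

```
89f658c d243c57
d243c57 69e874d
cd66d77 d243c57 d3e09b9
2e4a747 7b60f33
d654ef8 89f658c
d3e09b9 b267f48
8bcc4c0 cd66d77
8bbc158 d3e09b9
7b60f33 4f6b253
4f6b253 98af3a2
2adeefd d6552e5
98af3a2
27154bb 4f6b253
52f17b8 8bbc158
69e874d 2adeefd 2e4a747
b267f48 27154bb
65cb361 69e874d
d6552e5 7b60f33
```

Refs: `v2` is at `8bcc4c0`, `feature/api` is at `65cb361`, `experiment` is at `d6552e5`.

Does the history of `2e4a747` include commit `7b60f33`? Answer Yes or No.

Ancestors of 2e4a747 (commits reachable by following parents): {2e4a747, 4f6b253, 7b60f33, 98af3a2}.
7b60f33 is in that set, so it is an ancestor of 2e4a747.

Yes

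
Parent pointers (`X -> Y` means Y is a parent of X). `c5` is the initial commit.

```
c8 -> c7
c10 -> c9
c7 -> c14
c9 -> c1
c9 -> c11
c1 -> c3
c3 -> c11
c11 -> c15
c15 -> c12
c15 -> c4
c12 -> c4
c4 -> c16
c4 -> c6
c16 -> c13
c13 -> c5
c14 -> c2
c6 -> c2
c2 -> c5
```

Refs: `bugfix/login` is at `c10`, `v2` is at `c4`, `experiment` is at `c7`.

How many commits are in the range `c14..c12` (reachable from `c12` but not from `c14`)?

5

Reachable from c12: {c12, c13, c16, c2, c4, c5, c6}.
Reachable from c14: {c14, c2, c5}.
In c12's history but not c14's: {c12, c13, c16, c4, c6} — 5 commits.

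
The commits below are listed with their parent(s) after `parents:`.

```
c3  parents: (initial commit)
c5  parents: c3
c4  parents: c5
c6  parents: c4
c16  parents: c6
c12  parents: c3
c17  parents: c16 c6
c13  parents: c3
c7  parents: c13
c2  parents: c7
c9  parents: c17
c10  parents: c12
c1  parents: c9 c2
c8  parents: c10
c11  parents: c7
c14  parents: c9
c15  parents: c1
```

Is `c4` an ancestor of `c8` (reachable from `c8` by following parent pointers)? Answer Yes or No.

No

Ancestors of c8: {c10, c12, c3, c8}.
c4 is not in that set, so it is not an ancestor of c8.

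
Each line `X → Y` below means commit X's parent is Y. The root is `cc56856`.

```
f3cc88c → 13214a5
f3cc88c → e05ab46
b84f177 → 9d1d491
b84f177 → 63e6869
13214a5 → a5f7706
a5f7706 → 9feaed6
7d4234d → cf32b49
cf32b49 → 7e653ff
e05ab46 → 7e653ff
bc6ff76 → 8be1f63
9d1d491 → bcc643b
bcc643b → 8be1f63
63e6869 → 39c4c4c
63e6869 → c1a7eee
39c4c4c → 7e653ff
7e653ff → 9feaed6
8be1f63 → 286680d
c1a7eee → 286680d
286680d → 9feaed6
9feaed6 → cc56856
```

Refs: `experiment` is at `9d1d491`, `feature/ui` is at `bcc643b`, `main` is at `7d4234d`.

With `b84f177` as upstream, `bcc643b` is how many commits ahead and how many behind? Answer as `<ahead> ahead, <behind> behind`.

Reachable from bcc643b: {286680d, 8be1f63, 9feaed6, bcc643b, cc56856}.
Reachable from b84f177: {286680d, 39c4c4c, 63e6869, 7e653ff, 8be1f63, 9d1d491, 9feaed6, b84f177, bcc643b, c1a7eee, cc56856}.
Only in bcc643b's history (ahead): {} — 0.
Only in b84f177's history (behind): {39c4c4c, 63e6869, 7e653ff, 9d1d491, b84f177, c1a7eee} — 6.

0 ahead, 6 behind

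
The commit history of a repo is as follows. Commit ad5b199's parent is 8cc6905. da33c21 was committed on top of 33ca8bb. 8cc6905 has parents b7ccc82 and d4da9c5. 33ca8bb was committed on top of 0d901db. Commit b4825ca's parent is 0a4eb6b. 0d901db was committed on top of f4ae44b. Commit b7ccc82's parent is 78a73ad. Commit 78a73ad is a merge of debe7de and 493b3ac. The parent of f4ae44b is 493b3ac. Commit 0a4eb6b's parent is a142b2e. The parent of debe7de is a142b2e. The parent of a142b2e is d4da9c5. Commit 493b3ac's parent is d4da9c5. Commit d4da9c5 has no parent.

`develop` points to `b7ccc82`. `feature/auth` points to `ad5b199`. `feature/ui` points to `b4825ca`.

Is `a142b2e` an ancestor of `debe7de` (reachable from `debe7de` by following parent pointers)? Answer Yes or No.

Yes

Ancestors of debe7de (commits reachable by following parents): {a142b2e, d4da9c5, debe7de}.
a142b2e is in that set, so it is an ancestor of debe7de.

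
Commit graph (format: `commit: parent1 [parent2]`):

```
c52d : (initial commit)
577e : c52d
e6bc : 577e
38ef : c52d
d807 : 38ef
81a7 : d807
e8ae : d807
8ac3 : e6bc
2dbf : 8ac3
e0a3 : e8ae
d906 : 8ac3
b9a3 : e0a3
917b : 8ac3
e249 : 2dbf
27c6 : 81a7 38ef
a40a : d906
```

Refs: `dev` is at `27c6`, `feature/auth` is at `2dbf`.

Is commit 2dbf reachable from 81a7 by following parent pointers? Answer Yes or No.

No

Ancestors of 81a7: {38ef, 81a7, c52d, d807}.
2dbf is not in that set, so it is not an ancestor of 81a7.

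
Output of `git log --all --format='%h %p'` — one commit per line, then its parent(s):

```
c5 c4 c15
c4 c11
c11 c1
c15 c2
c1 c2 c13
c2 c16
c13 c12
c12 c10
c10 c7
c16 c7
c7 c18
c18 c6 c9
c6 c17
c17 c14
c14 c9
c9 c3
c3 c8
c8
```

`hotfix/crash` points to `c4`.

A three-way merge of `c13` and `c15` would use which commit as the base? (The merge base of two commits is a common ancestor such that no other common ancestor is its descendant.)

c7

Ancestors of c13: {c10, c12, c13, c14, c17, c18, c3, c6, c7, c8, c9}.
Ancestors of c15: {c14, c15, c16, c17, c18, c2, c3, c6, c7, c8, c9}.
Common ancestors: {c14, c17, c18, c3, c6, c7, c8, c9}.
Among these, c7 is not an ancestor of any other common ancestor — it is the merge base.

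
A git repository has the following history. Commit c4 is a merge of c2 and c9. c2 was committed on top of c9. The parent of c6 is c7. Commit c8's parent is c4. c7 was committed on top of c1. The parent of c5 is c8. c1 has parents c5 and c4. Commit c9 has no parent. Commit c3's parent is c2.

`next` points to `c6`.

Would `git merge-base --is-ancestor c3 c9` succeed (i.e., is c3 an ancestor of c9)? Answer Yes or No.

No

Ancestors of c9: {c9}.
c3 is not in that set, so it is not an ancestor of c9.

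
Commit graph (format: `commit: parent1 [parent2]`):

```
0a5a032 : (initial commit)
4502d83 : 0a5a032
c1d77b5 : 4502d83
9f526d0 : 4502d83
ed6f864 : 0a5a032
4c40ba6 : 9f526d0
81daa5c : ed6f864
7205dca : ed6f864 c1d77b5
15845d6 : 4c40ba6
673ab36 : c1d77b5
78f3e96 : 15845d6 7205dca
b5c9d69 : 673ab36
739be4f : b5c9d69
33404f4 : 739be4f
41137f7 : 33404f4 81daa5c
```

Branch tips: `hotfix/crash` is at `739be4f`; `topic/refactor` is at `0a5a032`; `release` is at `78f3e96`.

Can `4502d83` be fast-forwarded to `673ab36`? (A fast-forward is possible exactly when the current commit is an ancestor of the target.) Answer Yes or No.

Yes

A fast-forward from 4502d83 to 673ab36 is possible iff 4502d83 is an ancestor of 673ab36.
Ancestors of 673ab36: {0a5a032, 4502d83, 673ab36, c1d77b5}.
4502d83 is among them, so fast-forward is possible.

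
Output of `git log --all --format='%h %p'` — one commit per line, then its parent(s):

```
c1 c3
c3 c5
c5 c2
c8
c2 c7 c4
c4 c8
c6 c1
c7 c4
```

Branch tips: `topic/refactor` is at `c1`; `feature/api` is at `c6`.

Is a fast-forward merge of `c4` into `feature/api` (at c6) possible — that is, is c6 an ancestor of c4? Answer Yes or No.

A fast-forward from c6 to c4 is possible iff c6 is an ancestor of c4.
Ancestors of c4: {c4, c8}.
c6 is not among them, so fast-forward is not possible.

No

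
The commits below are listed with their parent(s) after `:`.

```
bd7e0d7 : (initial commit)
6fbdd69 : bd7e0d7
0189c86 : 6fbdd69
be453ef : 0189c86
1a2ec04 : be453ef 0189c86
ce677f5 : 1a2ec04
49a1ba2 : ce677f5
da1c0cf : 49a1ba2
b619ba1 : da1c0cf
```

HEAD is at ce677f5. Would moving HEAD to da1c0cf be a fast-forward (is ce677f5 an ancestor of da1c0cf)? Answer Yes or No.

A fast-forward from ce677f5 to da1c0cf is possible iff ce677f5 is an ancestor of da1c0cf.
Ancestors of da1c0cf: {0189c86, 1a2ec04, 49a1ba2, 6fbdd69, bd7e0d7, be453ef, ce677f5, da1c0cf}.
ce677f5 is among them, so fast-forward is possible.

Yes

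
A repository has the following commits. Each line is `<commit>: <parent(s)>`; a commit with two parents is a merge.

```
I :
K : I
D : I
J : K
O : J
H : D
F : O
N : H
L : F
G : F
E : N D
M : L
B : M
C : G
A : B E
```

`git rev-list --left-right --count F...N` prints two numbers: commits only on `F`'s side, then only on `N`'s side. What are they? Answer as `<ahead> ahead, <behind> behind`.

Reachable from F: {F, I, J, K, O}.
Reachable from N: {D, H, I, N}.
Only in F's history (ahead): {F, J, K, O} — 4.
Only in N's history (behind): {D, H, N} — 3.

4 ahead, 3 behind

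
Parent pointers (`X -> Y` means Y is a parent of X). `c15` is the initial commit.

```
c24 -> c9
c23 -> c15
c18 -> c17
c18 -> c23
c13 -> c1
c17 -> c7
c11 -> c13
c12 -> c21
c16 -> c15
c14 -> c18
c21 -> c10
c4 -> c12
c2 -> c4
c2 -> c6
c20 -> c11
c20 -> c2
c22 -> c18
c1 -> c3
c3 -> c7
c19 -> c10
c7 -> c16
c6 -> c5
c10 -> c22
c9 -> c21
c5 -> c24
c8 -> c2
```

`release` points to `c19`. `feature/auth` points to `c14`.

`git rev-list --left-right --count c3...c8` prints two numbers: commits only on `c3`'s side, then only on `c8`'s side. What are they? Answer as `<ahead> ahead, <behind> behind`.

1 ahead, 14 behind

Reachable from c3: {c15, c16, c3, c7}.
Reachable from c8: {c10, c12, c15, c16, c17, c18, c2, c21, c22, c23, c24, c4, c5, c6, c7, c8, c9}.
Only in c3's history (ahead): {c3} — 1.
Only in c8's history (behind): {c10, c12, c17, c18, c2, c21, c22, c23, c24, c4, c5, c6, c8, c9} — 14.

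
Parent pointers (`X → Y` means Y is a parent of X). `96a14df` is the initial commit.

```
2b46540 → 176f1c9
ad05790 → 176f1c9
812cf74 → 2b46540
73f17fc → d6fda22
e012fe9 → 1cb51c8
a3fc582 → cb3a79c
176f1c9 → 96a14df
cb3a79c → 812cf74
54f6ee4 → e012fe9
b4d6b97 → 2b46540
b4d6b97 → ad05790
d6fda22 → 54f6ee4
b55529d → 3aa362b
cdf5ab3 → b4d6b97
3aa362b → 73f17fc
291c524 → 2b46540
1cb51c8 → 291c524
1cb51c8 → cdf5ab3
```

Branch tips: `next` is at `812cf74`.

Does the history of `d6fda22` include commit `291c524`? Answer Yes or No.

Yes

Ancestors of d6fda22 (commits reachable by following parents): {176f1c9, 1cb51c8, 291c524, 2b46540, 54f6ee4, 96a14df, ad05790, b4d6b97, cdf5ab3, d6fda22, e012fe9}.
291c524 is in that set, so it is an ancestor of d6fda22.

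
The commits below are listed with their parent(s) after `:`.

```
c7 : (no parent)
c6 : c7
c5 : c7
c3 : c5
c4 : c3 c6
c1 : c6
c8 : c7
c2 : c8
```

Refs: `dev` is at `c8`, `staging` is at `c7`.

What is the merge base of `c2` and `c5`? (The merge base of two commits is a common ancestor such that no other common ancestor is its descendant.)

Ancestors of c2: {c2, c7, c8}.
Ancestors of c5: {c5, c7}.
Common ancestors: {c7}.
The only common ancestor is c7, so it is the merge base.

c7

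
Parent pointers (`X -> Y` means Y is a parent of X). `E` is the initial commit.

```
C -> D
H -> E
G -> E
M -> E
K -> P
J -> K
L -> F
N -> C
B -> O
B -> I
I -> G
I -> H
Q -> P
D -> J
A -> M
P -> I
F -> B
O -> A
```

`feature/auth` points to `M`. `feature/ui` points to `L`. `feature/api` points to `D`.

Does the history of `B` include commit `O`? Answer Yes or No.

Yes

Ancestors of B (commits reachable by following parents): {A, B, E, G, H, I, M, O}.
O is in that set, so it is an ancestor of B.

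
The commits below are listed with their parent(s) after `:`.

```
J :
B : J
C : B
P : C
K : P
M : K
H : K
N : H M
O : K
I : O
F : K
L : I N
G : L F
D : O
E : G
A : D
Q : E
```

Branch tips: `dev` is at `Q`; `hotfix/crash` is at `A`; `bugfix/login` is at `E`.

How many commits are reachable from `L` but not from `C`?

Reachable from L: {B, C, H, I, J, K, L, M, N, O, P}.
Reachable from C: {B, C, J}.
In L's history but not C's: {H, I, K, L, M, N, O, P} — 8 commits.

8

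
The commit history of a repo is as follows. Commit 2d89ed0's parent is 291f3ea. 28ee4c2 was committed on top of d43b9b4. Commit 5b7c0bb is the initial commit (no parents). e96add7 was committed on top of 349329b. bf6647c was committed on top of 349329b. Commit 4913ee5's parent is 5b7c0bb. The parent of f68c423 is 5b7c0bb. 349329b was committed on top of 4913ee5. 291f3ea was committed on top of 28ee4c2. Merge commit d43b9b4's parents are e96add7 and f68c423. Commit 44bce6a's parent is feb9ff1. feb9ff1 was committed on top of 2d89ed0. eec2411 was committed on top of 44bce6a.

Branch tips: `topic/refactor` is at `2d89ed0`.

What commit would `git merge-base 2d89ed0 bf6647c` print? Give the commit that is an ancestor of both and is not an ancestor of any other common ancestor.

Ancestors of 2d89ed0: {28ee4c2, 291f3ea, 2d89ed0, 349329b, 4913ee5, 5b7c0bb, d43b9b4, e96add7, f68c423}.
Ancestors of bf6647c: {349329b, 4913ee5, 5b7c0bb, bf6647c}.
Common ancestors: {349329b, 4913ee5, 5b7c0bb}.
Among these, 349329b is not an ancestor of any other common ancestor — it is the merge base.

349329b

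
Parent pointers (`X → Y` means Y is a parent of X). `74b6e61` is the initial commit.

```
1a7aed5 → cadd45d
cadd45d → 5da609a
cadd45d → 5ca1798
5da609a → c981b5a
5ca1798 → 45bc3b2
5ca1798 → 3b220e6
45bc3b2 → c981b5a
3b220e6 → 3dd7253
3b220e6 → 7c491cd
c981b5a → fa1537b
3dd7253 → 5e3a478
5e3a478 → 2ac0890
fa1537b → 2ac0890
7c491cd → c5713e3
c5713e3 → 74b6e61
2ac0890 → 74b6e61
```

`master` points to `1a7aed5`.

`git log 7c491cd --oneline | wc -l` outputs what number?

3

Walking parent pointers from 7c491cd: reachable set = {74b6e61, 7c491cd, c5713e3}.
That is 3 commits.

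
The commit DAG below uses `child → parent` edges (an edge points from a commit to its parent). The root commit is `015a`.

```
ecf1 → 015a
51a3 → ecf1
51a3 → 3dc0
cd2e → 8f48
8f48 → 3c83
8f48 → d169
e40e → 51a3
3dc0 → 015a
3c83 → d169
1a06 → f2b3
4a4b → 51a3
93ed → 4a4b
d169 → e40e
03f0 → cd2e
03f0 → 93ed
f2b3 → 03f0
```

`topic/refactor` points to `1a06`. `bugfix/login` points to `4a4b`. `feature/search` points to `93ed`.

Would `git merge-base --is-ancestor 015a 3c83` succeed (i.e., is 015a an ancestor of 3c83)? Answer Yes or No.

Yes

Ancestors of 3c83 (commits reachable by following parents): {015a, 3c83, 3dc0, 51a3, d169, e40e, ecf1}.
015a is in that set, so it is an ancestor of 3c83.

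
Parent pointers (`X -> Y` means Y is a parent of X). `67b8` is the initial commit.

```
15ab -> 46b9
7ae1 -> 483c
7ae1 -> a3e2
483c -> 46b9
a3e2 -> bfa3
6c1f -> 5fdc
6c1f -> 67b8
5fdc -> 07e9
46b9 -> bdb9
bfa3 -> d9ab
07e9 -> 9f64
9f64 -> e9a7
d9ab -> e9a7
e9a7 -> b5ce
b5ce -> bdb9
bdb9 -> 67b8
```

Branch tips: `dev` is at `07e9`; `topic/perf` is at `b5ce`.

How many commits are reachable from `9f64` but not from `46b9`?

3

Reachable from 9f64: {67b8, 9f64, b5ce, bdb9, e9a7}.
Reachable from 46b9: {46b9, 67b8, bdb9}.
In 9f64's history but not 46b9's: {9f64, b5ce, e9a7} — 3 commits.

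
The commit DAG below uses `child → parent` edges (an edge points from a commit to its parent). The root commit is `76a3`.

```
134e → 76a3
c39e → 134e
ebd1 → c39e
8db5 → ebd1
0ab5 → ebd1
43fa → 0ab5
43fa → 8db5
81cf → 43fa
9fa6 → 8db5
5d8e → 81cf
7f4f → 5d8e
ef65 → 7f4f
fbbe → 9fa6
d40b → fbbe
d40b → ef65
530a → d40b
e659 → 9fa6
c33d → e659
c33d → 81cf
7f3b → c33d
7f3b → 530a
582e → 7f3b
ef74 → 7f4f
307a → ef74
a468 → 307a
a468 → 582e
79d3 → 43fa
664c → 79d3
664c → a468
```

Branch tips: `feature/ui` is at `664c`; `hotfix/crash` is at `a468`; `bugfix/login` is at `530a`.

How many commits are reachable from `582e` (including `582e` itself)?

Walking parent pointers from 582e: reachable set = {0ab5, 134e, 43fa, 530a, 582e, 5d8e, 76a3, 7f3b, 7f4f, 81cf, 8db5, 9fa6, c33d, c39e, d40b, e659, ebd1, ef65, fbbe}.
That is 19 commits.

19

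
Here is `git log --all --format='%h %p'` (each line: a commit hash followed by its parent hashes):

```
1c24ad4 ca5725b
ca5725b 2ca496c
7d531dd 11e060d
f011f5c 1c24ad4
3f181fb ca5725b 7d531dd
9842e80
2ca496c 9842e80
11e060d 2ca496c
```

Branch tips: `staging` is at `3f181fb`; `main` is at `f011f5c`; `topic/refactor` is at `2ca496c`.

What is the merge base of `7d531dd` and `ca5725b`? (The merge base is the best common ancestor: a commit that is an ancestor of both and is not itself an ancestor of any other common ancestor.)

2ca496c

Ancestors of 7d531dd: {11e060d, 2ca496c, 7d531dd, 9842e80}.
Ancestors of ca5725b: {2ca496c, 9842e80, ca5725b}.
Common ancestors: {2ca496c, 9842e80}.
Among these, 2ca496c is not an ancestor of any other common ancestor — it is the merge base.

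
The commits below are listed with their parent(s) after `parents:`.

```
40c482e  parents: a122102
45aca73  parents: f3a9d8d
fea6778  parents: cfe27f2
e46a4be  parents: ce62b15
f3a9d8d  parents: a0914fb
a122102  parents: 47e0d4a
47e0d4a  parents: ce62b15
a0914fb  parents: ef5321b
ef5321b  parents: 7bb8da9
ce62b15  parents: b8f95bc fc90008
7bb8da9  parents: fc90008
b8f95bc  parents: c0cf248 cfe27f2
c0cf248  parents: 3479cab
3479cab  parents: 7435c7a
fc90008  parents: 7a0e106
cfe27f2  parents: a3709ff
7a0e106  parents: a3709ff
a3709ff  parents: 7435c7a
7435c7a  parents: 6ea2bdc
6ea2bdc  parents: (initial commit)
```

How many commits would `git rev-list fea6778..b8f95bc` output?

3

Reachable from b8f95bc: {3479cab, 6ea2bdc, 7435c7a, a3709ff, b8f95bc, c0cf248, cfe27f2}.
Reachable from fea6778: {6ea2bdc, 7435c7a, a3709ff, cfe27f2, fea6778}.
In b8f95bc's history but not fea6778's: {3479cab, b8f95bc, c0cf248} — 3 commits.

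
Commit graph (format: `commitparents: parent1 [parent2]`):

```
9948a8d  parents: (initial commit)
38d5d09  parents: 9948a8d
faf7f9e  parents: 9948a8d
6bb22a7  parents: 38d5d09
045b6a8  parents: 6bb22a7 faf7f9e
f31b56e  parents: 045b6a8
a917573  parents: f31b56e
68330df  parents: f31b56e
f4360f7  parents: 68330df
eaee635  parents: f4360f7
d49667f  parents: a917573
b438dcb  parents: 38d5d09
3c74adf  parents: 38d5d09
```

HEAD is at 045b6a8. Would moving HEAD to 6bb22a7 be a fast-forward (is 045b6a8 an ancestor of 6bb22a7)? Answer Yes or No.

No

A fast-forward from 045b6a8 to 6bb22a7 is possible iff 045b6a8 is an ancestor of 6bb22a7.
Ancestors of 6bb22a7: {38d5d09, 6bb22a7, 9948a8d}.
045b6a8 is not among them, so fast-forward is not possible.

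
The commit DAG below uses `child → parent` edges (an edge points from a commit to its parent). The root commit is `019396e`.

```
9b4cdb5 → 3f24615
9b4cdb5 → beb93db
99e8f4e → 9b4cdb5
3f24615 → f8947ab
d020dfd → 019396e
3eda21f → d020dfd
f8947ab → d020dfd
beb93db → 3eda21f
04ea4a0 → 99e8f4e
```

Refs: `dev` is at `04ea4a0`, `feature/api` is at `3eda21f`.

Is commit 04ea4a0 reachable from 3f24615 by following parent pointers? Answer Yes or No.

Ancestors of 3f24615: {019396e, 3f24615, d020dfd, f8947ab}.
04ea4a0 is not in that set, so it is not an ancestor of 3f24615.

No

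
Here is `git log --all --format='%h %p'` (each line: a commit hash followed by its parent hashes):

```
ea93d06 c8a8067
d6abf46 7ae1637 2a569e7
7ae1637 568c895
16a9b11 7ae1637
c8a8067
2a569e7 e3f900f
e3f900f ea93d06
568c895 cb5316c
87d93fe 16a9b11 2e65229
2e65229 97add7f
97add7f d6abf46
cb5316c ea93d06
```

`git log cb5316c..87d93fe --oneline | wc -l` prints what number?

9

Reachable from 87d93fe: {16a9b11, 2a569e7, 2e65229, 568c895, 7ae1637, 87d93fe, 97add7f, c8a8067, cb5316c, d6abf46, e3f900f, ea93d06}.
Reachable from cb5316c: {c8a8067, cb5316c, ea93d06}.
In 87d93fe's history but not cb5316c's: {16a9b11, 2a569e7, 2e65229, 568c895, 7ae1637, 87d93fe, 97add7f, d6abf46, e3f900f} — 9 commits.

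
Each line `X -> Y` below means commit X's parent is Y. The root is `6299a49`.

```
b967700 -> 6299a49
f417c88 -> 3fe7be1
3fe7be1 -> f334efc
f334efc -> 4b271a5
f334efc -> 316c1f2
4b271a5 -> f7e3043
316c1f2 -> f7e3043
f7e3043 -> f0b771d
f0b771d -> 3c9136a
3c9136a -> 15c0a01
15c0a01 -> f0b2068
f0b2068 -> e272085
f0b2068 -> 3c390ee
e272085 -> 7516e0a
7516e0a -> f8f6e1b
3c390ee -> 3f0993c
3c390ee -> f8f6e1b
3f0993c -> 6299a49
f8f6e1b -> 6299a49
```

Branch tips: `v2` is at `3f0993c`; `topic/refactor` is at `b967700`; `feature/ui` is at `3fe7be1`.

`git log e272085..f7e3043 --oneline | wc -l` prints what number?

Reachable from f7e3043: {15c0a01, 3c390ee, 3c9136a, 3f0993c, 6299a49, 7516e0a, e272085, f0b2068, f0b771d, f7e3043, f8f6e1b}.
Reachable from e272085: {6299a49, 7516e0a, e272085, f8f6e1b}.
In f7e3043's history but not e272085's: {15c0a01, 3c390ee, 3c9136a, 3f0993c, f0b2068, f0b771d, f7e3043} — 7 commits.

7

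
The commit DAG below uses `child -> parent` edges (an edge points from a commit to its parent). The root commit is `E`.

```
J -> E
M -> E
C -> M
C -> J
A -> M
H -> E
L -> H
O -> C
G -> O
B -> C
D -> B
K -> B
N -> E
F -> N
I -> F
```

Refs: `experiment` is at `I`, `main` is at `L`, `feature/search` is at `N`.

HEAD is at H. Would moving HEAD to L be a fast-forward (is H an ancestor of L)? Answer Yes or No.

Yes

A fast-forward from H to L is possible iff H is an ancestor of L.
Ancestors of L: {E, H, L}.
H is among them, so fast-forward is possible.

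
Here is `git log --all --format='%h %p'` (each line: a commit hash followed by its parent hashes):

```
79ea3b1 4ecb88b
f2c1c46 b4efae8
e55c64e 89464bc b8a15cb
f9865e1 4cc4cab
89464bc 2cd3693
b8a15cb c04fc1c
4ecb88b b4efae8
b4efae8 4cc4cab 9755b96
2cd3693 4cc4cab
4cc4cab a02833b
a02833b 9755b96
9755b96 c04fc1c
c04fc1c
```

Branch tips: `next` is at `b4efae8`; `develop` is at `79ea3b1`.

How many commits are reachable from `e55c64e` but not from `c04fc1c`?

7

Reachable from e55c64e: {2cd3693, 4cc4cab, 89464bc, 9755b96, a02833b, b8a15cb, c04fc1c, e55c64e}.
Reachable from c04fc1c: {c04fc1c}.
In e55c64e's history but not c04fc1c's: {2cd3693, 4cc4cab, 89464bc, 9755b96, a02833b, b8a15cb, e55c64e} — 7 commits.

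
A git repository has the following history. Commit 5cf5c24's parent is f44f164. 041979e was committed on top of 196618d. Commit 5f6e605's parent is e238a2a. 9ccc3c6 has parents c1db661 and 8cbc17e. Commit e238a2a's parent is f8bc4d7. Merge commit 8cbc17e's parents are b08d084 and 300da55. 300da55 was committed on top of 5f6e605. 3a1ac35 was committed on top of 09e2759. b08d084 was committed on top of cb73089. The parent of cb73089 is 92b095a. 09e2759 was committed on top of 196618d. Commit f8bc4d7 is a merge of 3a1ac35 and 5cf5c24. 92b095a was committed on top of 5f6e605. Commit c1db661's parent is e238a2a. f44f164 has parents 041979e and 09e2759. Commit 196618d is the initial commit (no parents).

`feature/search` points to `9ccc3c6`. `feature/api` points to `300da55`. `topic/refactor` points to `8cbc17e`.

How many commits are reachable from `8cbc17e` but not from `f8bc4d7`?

Reachable from 8cbc17e: {041979e, 09e2759, 196618d, 300da55, 3a1ac35, 5cf5c24, 5f6e605, 8cbc17e, 92b095a, b08d084, cb73089, e238a2a, f44f164, f8bc4d7}.
Reachable from f8bc4d7: {041979e, 09e2759, 196618d, 3a1ac35, 5cf5c24, f44f164, f8bc4d7}.
In 8cbc17e's history but not f8bc4d7's: {300da55, 5f6e605, 8cbc17e, 92b095a, b08d084, cb73089, e238a2a} — 7 commits.

7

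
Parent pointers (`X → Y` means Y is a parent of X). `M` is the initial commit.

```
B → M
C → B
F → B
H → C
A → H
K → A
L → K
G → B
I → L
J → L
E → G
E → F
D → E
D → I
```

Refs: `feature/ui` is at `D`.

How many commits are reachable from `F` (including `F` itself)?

Walking parent pointers from F: reachable set = {B, F, M}.
That is 3 commits.

3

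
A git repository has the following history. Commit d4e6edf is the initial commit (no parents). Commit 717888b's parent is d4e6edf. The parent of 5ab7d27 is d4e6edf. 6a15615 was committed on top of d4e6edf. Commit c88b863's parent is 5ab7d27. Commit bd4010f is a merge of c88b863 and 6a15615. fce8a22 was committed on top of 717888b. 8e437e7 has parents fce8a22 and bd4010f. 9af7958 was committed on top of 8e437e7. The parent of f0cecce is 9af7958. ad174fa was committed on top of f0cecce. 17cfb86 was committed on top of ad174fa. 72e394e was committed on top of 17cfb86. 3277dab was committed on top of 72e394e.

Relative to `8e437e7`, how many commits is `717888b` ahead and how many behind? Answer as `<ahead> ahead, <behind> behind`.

Reachable from 717888b: {717888b, d4e6edf}.
Reachable from 8e437e7: {5ab7d27, 6a15615, 717888b, 8e437e7, bd4010f, c88b863, d4e6edf, fce8a22}.
Only in 717888b's history (ahead): {} — 0.
Only in 8e437e7's history (behind): {5ab7d27, 6a15615, 8e437e7, bd4010f, c88b863, fce8a22} — 6.

0 ahead, 6 behind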